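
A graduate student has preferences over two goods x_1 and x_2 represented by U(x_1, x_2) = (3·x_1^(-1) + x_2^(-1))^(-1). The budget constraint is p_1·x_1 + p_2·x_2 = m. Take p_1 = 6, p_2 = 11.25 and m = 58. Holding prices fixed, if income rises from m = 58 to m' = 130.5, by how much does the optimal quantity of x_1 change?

Δx_1* = 6.7483

From the CES first-order condition, 3·(x_2/x_1)^(2) = p_1/p_2.
Solve for the ratio: x_2/x_1 = [(1/3)·p_1/p_2]^(0.5).
Substitute x_2 = (x_2/x_1)·x_1 into the budget: x_1* = m/(p_1 + p_2·(x_2/x_1)).
Numerically x_2/x_1 = 0.421637, so x_1* = 58/(6 + 11.25·0.421637) = 5.3987.
At m' = 130.5: x_1* = 12.147. Change: 12.147 − 5.3987 = 6.7483.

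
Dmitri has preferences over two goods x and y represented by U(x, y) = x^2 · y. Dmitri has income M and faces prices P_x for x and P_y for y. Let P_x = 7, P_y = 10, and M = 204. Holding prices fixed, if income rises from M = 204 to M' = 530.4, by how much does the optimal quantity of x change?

The MRS is 2·y/x. Set MRS = P_x/P_y.
Rearranging, P_y·y = (1/2)·P_x·x. Substituting into the budget gives P_x·x·(1 + (1/2)) = M.
Demand: x*(P_x,P_y,M) = 2/3·M/P_x and y* = 1/3·M/P_y.
At P_x=7, P_y=10, M=204: x* = 2/3·204/7 = 19.4286.
At M' = 530.4: x* = 50.5143. Change: 50.5143 − 19.4286 = 31.0857.

Δx* = 31.0857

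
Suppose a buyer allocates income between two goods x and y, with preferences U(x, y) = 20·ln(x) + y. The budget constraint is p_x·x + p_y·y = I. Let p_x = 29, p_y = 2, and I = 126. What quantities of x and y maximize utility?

Set MRS = p_x/p_y: (20/x)/1 = p_x/p_y.
So x*(p_x,p_y) = 20·p_y/p_x, independent of income; and y* = (I − 20·p_y)/p_y.
At the given prices: x* = 20·2/29 = 1.3793, and y* = 43.

x* = 1.3793, y* = 43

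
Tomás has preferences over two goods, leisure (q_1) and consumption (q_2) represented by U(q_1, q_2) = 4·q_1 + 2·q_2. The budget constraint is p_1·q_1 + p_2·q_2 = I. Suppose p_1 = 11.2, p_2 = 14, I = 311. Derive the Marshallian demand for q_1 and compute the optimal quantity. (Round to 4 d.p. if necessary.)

q_1* = 27.7679

Linear utility — the consumer picks whichever good has higher MU/price: 4/11.2 = 0.3571 vs 2/14 = 0.1429.
q_1 gives more utility per dollar, so spend all income on q_1: q_1* = I/p_1, q_2* = 0.
Numerically: q_1* = 27.7679, q_2* = 0.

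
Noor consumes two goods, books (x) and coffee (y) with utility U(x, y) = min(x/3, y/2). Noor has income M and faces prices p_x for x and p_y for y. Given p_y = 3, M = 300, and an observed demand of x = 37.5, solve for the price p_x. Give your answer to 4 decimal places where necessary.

With perfect complements, no substitution: consume in ratio x:y = 3:2.
Budget: p_x·x + p_y·(2/3)·x = M, so (3·p_x + 2·p_y)·x = 3·M.
Demand: x*(p_x,p_y,M) = 3·M/(3·p_x + 2·p_y), y* = 2·M/(3·p_x + 2·p_y).
Set x* = 37.5 in the demand function and solve for p_x: p_x = 6.

p_x = 6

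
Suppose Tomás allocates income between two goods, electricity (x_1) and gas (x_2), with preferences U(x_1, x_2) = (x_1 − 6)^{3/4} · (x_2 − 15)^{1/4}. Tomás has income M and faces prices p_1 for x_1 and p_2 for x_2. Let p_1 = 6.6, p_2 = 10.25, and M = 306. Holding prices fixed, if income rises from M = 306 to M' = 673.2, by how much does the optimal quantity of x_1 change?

Δx_1* = 41.7273

Let x_1' = x_1−6, x_2' = x_2−15. MRS = 3·x_2'/x_1' = p_1/p_2.
After buying the subsistence bundle (6, 15), a share 0.75 of the remaining income goes to x_1: x_1* = 6 + 0.75·(M − 6p_1 − 15p_2)/p_1.
Discretionary income = 306 − 6·6.6 − 15·10.25 = 112.65; x_1* = 6 + 0.75·112.65/6.6 = 18.8011.
At M' = 673.2: x_1* = 60.5284. Change: 60.5284 − 18.8011 = 41.7273.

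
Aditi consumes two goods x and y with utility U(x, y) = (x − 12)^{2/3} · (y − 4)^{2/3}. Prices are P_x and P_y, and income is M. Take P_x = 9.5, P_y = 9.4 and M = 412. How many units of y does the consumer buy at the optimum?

y* = 17.8511

MRS = (y−4)/(x−12). Tangency with P_x/P_y gives y−4 = (P_x/P_y)·(x−12).
Substituting into the budget: x* = 12 + 0.5·(M − 12·P_x − 4·P_y)/P_x, and y* = 4 + 0.5·(…)/P_y.
Discretionary income = 412 − 12·9.5 − 4·9.4 = 260.4; y* = 4 + 0.5·260.4/9.4 = 17.8511.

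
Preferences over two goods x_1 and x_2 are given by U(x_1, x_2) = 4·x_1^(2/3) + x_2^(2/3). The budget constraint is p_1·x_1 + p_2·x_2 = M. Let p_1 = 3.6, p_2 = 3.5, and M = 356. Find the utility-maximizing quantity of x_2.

Substitute x_2 = (x_2/x_1)·x_1 into the budget: x_1* = M/(p_1 + p_2·(x_2/x_1)).
Numerically x_2/x_1 = 0.017003, so x_1* = 356/(3.6 + 3.5·0.017003) = 97.2808 and x_2* = 0.017003·97.2808 = 1.6541.

x_2* = 1.6541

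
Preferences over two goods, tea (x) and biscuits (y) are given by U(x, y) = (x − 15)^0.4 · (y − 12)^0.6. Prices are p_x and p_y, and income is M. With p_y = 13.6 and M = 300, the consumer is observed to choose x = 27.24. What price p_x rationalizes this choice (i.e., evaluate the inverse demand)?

p_x = 3

This is Cobb-Douglas in (x−15, y−12): tangency gives 0.4·p_y·(y−12) = 0.6·p_x·(x−15).
Substituting into the budget: x* = 15 + 0.4·(M − 15·p_x − 12·p_y)/p_x, and y* = 12 + 0.6·(…)/p_y.
Set x* = 27.24 in the demand function and solve for p_x: p_x = 3.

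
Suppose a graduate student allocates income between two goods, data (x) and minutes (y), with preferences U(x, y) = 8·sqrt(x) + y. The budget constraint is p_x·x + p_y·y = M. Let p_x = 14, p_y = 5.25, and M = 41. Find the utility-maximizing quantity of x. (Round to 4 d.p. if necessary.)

Utility is quasi-linear in y; the FOC for x is 4/√x = p_x/p_y.
Thus x* = (4·p_y/p_x)² — independent of M — with the rest of income spent on y.
Plugging in: x* = (4·5.25/14)² = 2.25.

x* = 2.25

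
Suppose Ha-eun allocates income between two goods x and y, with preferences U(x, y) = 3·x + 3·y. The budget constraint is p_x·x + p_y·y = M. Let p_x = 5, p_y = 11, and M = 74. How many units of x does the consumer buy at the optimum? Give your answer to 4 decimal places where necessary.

Perfect substitutes: compare marginal utility per dollar. 3/p_x vs 3/p_y → 0.6 vs 0.2727.
x gives more utility per dollar, so spend all income on x: x* = M/p_x, y* = 0.
Numerically: x* = 14.8, y* = 0.

x* = 14.8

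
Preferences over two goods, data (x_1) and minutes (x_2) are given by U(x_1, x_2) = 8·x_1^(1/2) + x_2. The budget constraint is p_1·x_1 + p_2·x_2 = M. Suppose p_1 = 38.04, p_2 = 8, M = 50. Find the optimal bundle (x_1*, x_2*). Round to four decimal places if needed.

Utility is quasi-linear in x_2; the FOC for x_1 is 4/√x_1 = p_1/p_2.
Thus x_1* = (4·p_2/p_1)² — independent of M — with the rest of income spent on x_2.
Plugging in: x_1* = (4·8/38.04)² = 0.7077, x_2* = 2.8851.

x_1* = 0.7077, x_2* = 2.8851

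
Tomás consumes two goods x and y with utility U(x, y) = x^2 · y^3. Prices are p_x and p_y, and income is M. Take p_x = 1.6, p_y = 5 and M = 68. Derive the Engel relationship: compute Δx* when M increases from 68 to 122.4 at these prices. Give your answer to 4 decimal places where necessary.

Δx* = 13.6

Demand: x*(p_x,p_y,M) = 0.4·M/p_x and y* = 0.6·M/p_y.
At p_x=1.6, p_y=5, M=68: x* = 0.4·68/1.6 = 17.
At M' = 122.4: x* = 30.6. Change: 30.6 − 17 = 13.6.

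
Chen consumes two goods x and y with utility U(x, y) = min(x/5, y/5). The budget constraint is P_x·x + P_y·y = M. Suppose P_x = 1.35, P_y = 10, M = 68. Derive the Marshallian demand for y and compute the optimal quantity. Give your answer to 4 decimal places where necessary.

Demand: x*(P_x,P_y,M) = 5·M/(5·P_x + 5·P_y), y* = 5·M/(5·P_x + 5·P_y).
Here 5·1.35 + 5·10 = 56.75, giving y* = 5.9912.

y* = 5.9912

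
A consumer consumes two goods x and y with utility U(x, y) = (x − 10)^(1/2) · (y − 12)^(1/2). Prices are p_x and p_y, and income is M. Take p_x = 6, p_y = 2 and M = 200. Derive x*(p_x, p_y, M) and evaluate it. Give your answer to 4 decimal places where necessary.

MRS = (y−12)/(x−10). Tangency with p_x/p_y gives y−12 = (p_x/p_y)·(x−10).
After buying the subsistence bundle (10, 12), a share 0.5 of the remaining income goes to x: x* = 10 + 0.5·(M − 10p_x − 12p_y)/p_x.
Discretionary income = 200 − 10·6 − 12·2 = 116; x* = 10 + 0.5·116/6 = 19.6667.

x* = 19.6667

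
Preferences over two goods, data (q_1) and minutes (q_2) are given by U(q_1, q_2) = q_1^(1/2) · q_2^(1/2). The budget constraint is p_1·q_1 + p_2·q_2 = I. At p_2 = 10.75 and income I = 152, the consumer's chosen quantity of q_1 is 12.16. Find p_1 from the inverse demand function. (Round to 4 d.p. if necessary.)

p_1 = 6.25

The MRS is q_2/q_1. Set MRS = p_1/p_2.
Rearranging, p_2·q_2 = p_1·q_1. Substituting into the budget gives p_1·q_1·(1 + 1) = I.
Demand: q_1*(p_1,p_2,I) = 0.5·I/p_1 and q_2* = 0.5·I/p_2.
Set q_1* = 12.16 in the demand function and solve for p_1: p_1 = 6.25.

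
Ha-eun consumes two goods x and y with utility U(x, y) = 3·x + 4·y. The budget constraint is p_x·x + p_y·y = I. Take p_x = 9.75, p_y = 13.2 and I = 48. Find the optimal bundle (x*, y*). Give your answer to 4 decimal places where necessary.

x* = 4.9231, y* = 0

Perfect substitutes: compare marginal utility per dollar. 3/p_x vs 4/p_y → 0.3077 vs 0.303.
x gives more utility per dollar, so spend all income on x: x* = I/p_x, y* = 0.
Numerically: x* = 4.9231, y* = 0.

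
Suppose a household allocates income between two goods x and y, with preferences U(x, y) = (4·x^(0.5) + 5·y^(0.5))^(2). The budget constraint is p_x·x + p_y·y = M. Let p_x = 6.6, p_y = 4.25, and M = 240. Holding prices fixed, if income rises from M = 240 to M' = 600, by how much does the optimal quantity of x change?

From the CES first-order condition, (4/5)·(y/x)^(0.5) = p_x/p_y.
Solve for the ratio: y/x = [(5/4)·p_x/p_y]^(2).
Substitute y = (y/x)·x into the budget: x* = M/(p_x + p_y·(y/x)).
Numerically y/x = 3.768166, so x* = 240/(6.6 + 4.25·3.768166) = 10.6126.
At M' = 600: x* = 26.5314. Change: 26.5314 − 10.6126 = 15.9188.

Δx* = 15.9188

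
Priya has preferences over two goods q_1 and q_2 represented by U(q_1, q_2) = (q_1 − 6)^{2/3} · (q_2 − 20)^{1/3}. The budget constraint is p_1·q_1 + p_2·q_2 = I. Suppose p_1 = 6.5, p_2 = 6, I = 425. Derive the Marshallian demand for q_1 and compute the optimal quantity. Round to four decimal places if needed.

q_1* = 33.2821

Let q_1' = q_1−6, q_2' = q_2−20. MRS = 2·q_2'/q_1' = p_1/p_2.
Substituting into the budget: q_1* = 6 + 2/3·(I − 6·p_1 − 20·p_2)/p_1, and q_2* = 20 + 1/3·(…)/p_2.
Discretionary income = 425 − 6·6.5 − 20·6 = 266; q_1* = 6 + 2/3·266/6.5 = 33.2821.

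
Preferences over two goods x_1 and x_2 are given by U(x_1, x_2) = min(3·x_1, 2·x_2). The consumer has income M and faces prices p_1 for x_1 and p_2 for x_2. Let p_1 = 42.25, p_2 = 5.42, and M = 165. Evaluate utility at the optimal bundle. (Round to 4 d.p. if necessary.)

V = 9.8253

Leontief preferences: the optimum is at the kink where x_1/2 = x_2/3, i.e. x_2 = (3/2)·x_1.
Budget: p_1·x_1 + p_2·(3/2)·x_1 = M, so (2·p_1 + 3·p_2)·x_1 = 2·M.
Demand: x_1*(p_1,p_2,M) = 2·M/(2·p_1 + 3·p_2), x_2* = 3·M/(2·p_1 + 3·p_2).
Here 2·42.25 + 3·5.42 = 100.76, giving x_1* = 3.2751 and x_2* = 4.9127.
Utility at the optimum: U(3.2751, 4.9127) = 9.8253.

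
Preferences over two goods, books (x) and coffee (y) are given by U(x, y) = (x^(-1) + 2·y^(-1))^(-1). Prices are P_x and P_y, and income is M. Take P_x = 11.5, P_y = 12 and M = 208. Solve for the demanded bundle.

MRS = MU_x/MU_y = (1/2)·(y/x)^(2). Set equal to P_x/P_y.
Hence y/x = (2·P_x/P_y)^(1/(2)), i.e. raised to the 0.5 power.
Substitute y = (y/x)·x into the budget: x* = M/(P_x + P_y·(y/x)).
Numerically y/x = 1.384437, so x* = 208/(11.5 + 12·1.384437) = 7.3986 and y* = 1.384437·7.3986 = 10.243.

x* = 7.3986, y* = 10.243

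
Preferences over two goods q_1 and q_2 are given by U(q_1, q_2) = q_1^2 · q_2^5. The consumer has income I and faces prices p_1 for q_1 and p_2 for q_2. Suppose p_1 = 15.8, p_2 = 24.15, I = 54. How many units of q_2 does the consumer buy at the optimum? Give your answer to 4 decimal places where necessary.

Demand: q_1*(p_1,p_2,I) = 2/7·I/p_1 and q_2* = 5/7·I/p_2.
At p_1=15.8, p_2=24.15, I=54: q_2* = 5/7·54/24.15 = 1.5972.

q_2* = 1.5972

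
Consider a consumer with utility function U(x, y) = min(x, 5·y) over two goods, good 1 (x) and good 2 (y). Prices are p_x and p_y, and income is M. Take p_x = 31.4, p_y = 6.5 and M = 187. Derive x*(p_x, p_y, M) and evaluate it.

x* = 5.7187

Leontief preferences: the optimum is at the kink where x/5 = y/1, i.e. y = (1/5)·x.
Budget: p_x·x + p_y·(1/5)·x = M, so (5·p_x + p_y)·x = 5·M.
Demand: x*(p_x,p_y,M) = 5·M/(5·p_x + p_y), y* = M/(5·p_x + p_y).
Here 5·31.4 + 6.5 = 163.5, giving x* = 5.7187.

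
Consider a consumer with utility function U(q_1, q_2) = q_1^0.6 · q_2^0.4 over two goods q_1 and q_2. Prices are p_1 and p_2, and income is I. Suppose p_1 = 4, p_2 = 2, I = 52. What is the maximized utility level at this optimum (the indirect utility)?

V = 8.7513

Tangency: MRS = (3/2)·q_2/q_1 = p_1/p_2.
So 0.6·p_2·q_2 = 0.4·p_1·q_1; combined with the budget, a share 0.6 of income goes to q_1.
Demand: q_1*(p_1,p_2,I) = 0.6·I/p_1 and q_2* = 0.4·I/p_2.
At p_1=4, p_2=2, I=52: q_1* = 0.6·52/4 = 7.8, q_2* = 10.4.
Utility at the optimum: U(7.8, 10.4) = 8.7513.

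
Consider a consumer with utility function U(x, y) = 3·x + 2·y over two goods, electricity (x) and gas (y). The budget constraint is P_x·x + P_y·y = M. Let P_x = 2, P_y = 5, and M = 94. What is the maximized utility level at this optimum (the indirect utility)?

Perfect substitutes: compare marginal utility per dollar. 3/P_x vs 2/P_y → 1.5 vs 0.4.
x gives more utility per dollar, so spend all income on x: x* = M/P_x, y* = 0.
Numerically: x* = 47, y* = 0.
Utility at the optimum: U(47, 0) = 141.

V = 141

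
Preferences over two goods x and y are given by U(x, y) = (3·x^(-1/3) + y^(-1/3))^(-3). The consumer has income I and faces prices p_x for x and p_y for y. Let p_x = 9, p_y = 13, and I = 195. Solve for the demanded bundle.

Substitute y = (y/x)·x into the budget: x* = I/(p_x + p_y·(y/x)).
Numerically y/x = 0.332953, so x* = 195/(9 + 13·0.332953) = 14.6304 and y* = 0.332953·14.6304 = 4.8712.

x* = 14.6304, y* = 4.8712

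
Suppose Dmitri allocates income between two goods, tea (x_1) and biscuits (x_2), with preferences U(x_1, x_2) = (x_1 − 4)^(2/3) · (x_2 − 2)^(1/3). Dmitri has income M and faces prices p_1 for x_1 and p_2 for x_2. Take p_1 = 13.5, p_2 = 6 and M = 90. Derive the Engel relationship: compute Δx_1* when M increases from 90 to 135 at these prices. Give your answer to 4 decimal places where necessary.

Δx_1* = 2.2222

Discretionary income = 90 − 4·13.5 − 2·6 = 24; x_1* = 4 + 2/3·24/13.5 = 5.1852.
At M' = 135: x_1* = 7.4074. Change: 7.4074 − 5.1852 = 2.2222.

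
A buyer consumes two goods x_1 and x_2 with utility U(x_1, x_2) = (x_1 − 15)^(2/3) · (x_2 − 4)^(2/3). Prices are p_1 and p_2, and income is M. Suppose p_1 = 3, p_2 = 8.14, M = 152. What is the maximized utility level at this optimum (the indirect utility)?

V = 14.764

This is Cobb-Douglas in (x_1−15, x_2−4): tangency gives 2/3·p_2·(x_2−4) = 2/3·p_1·(x_1−15).
After buying the subsistence bundle (15, 4), a share 0.5 of the remaining income goes to x_1: x_1* = 15 + 0.5·(M − 15p_1 − 4p_2)/p_1.
Discretionary income = 152 − 15·3 − 4·8.14 = 74.44; x_1* = 15 + 0.5·74.44/3 = 27.4067; x_2* = 4 + 0.5·74.44/8.14 = 8.5725.
Utility at the optimum: U(27.4067, 8.5725) = 14.764.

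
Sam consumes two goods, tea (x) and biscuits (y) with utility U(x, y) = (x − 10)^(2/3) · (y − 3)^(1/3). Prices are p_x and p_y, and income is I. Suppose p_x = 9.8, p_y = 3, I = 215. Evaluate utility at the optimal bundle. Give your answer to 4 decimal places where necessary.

Let x' = x−10, y' = y−3. MRS = 2·y'/x' = p_x/p_y.
After buying the subsistence bundle (10, 3), a share 2/3 of the remaining income goes to x: x* = 10 + 2/3·(I − 10p_x − 3p_y)/p_x.
Discretionary income = 215 − 10·9.8 − 3·3 = 108; x* = 10 + 2/3·108/9.8 = 17.3469; y* = 3 + 1/3·108/3 = 15.
Utility at the optimum: U(17.3469, 15) = 8.6523.

V = 8.6523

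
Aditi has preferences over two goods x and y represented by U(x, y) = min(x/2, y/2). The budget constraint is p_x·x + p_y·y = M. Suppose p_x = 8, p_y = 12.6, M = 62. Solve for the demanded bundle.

x* = 3.0097, y* = 3.0097

With perfect complements, no substitution: consume in ratio x:y = 2:2.
Budget: p_x·x + p_y·x = M, so (2·p_x + 2·p_y)·x = 2·M.
Demand: x*(p_x,p_y,M) = 2·M/(2·p_x + 2·p_y), y* = 2·M/(2·p_x + 2·p_y).
Here 2·8 + 2·12.6 = 41.2, giving x* = 3.0097 and y* = 3.0097.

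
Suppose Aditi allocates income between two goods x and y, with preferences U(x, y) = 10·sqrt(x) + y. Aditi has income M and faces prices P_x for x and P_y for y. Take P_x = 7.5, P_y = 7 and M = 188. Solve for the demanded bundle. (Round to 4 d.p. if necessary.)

x* = 21.7778, y* = 3.5238

MU_x = 5/√x, MU_y = 1. Tangency: 5/√x = P_x/P_y.
Solve: √x = 5·P_y/P_x, so x*(P_x,P_y) = (5·P_y/P_x)², and y* = (M − P_x·x*)/P_y.
Plugging in: x* = (5·7/7.5)² = 21.7778, y* = 3.5238.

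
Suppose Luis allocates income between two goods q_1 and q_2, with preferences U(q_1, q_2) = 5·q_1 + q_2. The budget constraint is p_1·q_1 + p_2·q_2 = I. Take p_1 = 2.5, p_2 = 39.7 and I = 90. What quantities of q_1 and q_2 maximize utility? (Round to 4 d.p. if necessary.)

Perfect substitutes: compare marginal utility per dollar. 5/p_1 vs 1/p_2 → 2 vs 0.0252.
q_1 gives more utility per dollar, so spend all income on q_1: q_1* = I/p_1, q_2* = 0.
Numerically: q_1* = 36, q_2* = 0.

q_1* = 36, q_2* = 0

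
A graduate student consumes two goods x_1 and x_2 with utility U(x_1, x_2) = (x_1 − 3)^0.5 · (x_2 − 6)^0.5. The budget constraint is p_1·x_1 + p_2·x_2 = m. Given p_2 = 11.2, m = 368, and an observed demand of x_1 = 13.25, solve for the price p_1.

This is Cobb-Douglas in (x_1−3, x_2−6): tangency gives 0.5·p_2·(x_2−6) = 0.5·p_1·(x_1−3).
After buying the subsistence bundle (3, 6), a share 0.5 of the remaining income goes to x_1: x_1* = 3 + 0.5·(m − 3p_1 − 6p_2)/p_1.
Set x_1* = 13.25 in the demand function and solve for p_1: p_1 = 12.8.

p_1 = 12.8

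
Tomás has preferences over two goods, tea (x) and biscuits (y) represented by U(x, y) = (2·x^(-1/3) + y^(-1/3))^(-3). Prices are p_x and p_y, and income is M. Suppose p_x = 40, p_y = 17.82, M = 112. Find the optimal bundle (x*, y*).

MU_x ∝ 2·x^(-4/3), MU_y ∝ y^(-4/3), so MRS = 2·(y/x)^(4/3) = p_x/p_y.
Solve for the ratio: y/x = [(1/2)·p_x/p_y]^(0.75).
Substitute y = (y/x)·x into the budget: x* = M/(p_x + p_y·(y/x)).
Numerically y/x = 1.090415, so x* = 112/(40 + 17.82·1.090415) = 1.8845 and y* = 1.090415·1.8845 = 2.0549.

x* = 1.8845, y* = 2.0549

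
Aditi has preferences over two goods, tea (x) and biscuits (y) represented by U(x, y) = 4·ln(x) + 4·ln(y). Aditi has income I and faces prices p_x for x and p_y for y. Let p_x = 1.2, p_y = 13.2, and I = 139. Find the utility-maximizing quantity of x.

x* = 57.9167

MU_x/MU_y = (4·y)/(4·x); tangency sets this equal to p_x/p_y.
So 4·p_y·y = 4·p_x·x; combined with the budget, a share 0.5 of income goes to x.
Demand: x*(p_x,p_y,I) = 0.5·I/p_x and y* = 0.5·I/p_y.
At p_x=1.2, p_y=13.2, I=139: x* = 0.5·139/1.2 = 57.9167.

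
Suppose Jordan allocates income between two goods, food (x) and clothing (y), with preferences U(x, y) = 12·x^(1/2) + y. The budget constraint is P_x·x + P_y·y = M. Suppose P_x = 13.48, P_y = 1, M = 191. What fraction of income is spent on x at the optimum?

Utility is quasi-linear in y; the FOC for x is 6/√x = P_x/P_y.
Solve: √x = 6·P_y/P_x, so x*(P_x,P_y) = (6·P_y/P_x)², and y* = (M − P_x·x*)/P_y.
Plugging in: x* = (6·1/13.48)² = 0.1981, y* = 188.3294.
Expenditure on x: 13.48·0.1981 = 2.6706; share = 0.014.

share on x = 0.014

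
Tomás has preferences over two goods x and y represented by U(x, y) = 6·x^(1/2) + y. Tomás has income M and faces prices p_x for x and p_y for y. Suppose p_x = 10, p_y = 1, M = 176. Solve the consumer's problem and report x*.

x* = 0.09

MU_x = 3/√x, MU_y = 1. Tangency: 3/√x = p_x/p_y.
Thus x* = (3·p_y/p_x)² — independent of M — with the rest of income spent on y.
Plugging in: x* = (3·1/10)² = 0.09.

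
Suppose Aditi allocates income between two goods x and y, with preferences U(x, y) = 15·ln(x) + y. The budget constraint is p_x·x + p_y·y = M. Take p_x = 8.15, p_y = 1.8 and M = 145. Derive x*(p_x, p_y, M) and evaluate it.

Set MRS = p_x/p_y: (15/x)/1 = p_x/p_y.
So x*(p_x,p_y) = 15·p_y/p_x, independent of income; and y* = (M − 15·p_y)/p_y.
At the given prices: x* = 15·1.8/8.15 = 3.3129.

x* = 3.3129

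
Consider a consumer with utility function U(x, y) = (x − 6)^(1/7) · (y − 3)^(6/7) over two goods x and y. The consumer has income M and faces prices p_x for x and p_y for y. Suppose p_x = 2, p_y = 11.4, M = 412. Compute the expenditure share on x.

share on x = 0.156

Let x' = x−6, y' = y−3. MRS = (1/6)·y'/x' = p_x/p_y.
After buying the subsistence bundle (6, 3), a share 1/7 of the remaining income goes to x: x* = 6 + 1/7·(M − 6p_x − 3p_y)/p_x.
Discretionary income = 412 − 6·2 − 3·11.4 = 365.8; x* = 6 + 1/7·365.8/2 = 32.1286; y* = 3 + 6/7·365.8/11.4 = 30.5038.
Expenditure on x: 2·32.1286 = 64.2571; share = 0.156.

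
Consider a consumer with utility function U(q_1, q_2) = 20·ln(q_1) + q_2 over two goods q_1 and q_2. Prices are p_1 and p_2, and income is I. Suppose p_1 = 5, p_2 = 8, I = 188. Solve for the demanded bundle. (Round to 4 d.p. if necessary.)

At the given prices: q_1* = 20·8/5 = 32, and q_2* = 3.5.

q_1* = 32, q_2* = 3.5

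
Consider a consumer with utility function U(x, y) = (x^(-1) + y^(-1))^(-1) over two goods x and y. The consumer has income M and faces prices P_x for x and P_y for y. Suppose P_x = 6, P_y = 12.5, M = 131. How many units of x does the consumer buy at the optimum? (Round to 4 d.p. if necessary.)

From the CES first-order condition, (y/x)^(2) = P_x/P_y.
Hence y/x = (P_x/P_y)^(1/(2)), i.e. raised to the 0.5 power.
Substitute y = (y/x)·x into the budget: x* = M/(P_x + P_y·(y/x)).
Numerically y/x = 0.69282, so x* = 131/(6 + 12.5·0.69282) = 8.9357.

x* = 8.9357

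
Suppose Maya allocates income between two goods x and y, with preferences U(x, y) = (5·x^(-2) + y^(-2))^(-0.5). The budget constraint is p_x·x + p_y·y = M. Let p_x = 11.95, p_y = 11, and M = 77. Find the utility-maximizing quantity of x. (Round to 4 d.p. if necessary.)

x* = 4.1481

MRS = MU_x/MU_y = 5·(y/x)^(3). Set equal to p_x/p_y.
Hence y/x = ((1/5)·p_x/p_y)^(1/(3)), i.e. raised to the 1/3 power.
With the ratio pinned down, the budget gives x* = M/(p_x + p_y·(y/x)) and y* = (y/x)·x*.
Numerically y/x = 0.601176, so x* = 77/(11.95 + 11·0.601176) = 4.1481.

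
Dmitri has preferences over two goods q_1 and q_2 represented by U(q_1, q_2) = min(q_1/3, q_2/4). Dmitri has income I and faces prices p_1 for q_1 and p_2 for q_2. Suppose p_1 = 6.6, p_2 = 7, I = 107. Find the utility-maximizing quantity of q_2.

q_2* = 8.954

Leontief preferences: the optimum is at the kink where q_1/3 = q_2/4, i.e. q_2 = (4/3)·q_1.
Budget: p_1·q_1 + p_2·(4/3)·q_1 = I, so (3·p_1 + 4·p_2)·q_1 = 3·I.
Demand: q_1*(p_1,p_2,I) = 3·I/(3·p_1 + 4·p_2), q_2* = 4·I/(3·p_1 + 4·p_2).
Here 3·6.6 + 4·7 = 47.8, giving q_2* = 8.954.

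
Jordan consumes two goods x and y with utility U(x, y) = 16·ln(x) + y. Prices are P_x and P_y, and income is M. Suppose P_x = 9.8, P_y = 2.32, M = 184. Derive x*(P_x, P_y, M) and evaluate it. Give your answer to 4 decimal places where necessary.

x* = 3.7878

Set MRS = P_x/P_y: (16/x)/1 = P_x/P_y.
So x*(P_x,P_y) = 16·P_y/P_x, independent of income; and y* = (M − 16·P_y)/P_y.
At the given prices: x* = 16·2.32/9.8 = 3.7878.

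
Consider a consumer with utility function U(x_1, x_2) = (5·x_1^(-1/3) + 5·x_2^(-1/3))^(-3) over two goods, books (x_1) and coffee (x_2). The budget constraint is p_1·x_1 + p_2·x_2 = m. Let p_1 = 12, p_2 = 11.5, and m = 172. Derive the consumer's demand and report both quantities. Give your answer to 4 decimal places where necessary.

From the CES first-order condition, (x_2/x_1)^(4/3) = p_1/p_2.
Hence x_2/x_1 = (p_1/p_2)^(1/(4/3)), i.e. raised to the 0.75 power.
Substitute x_2 = (x_2/x_1)·x_1 into the budget: x_1* = m/(p_1 + p_2·(x_2/x_1)).
Numerically x_2/x_1 = 1.032435, so x_1* = 172/(12 + 11.5·1.032435) = 7.2048 and x_2* = 1.032435·7.2048 = 7.4385.

x_1* = 7.2048, x_2* = 7.4385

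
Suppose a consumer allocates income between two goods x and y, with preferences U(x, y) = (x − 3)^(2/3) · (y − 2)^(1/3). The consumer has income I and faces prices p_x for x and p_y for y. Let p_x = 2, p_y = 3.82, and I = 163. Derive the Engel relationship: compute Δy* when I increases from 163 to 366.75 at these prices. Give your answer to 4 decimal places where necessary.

MRS = 2·(y−2)/(x−3). Tangency with p_x/p_y gives y−2 = (1/2)·(p_x/p_y)·(x−3).
After buying the subsistence bundle (3, 2), a share 2/3 of the remaining income goes to x: x* = 3 + 2/3·(I − 3p_x − 2p_y)/p_x.
Discretionary income = 163 − 3·2 − 2·3.82 = 149.36; y* = 2 + 1/3·149.36/3.82 = 15.0332.
At I' = 366.75: y* = 32.8124. Change: 32.8124 − 15.0332 = 17.7792.

Δy* = 17.7792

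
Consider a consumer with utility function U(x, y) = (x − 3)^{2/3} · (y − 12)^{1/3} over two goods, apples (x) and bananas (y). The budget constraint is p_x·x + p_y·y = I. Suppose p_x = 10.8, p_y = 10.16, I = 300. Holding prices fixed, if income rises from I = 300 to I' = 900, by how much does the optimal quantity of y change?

Δy* = 19.685

MRS = 2·(y−12)/(x−3). Tangency with p_x/p_y gives y−12 = (1/2)·(p_x/p_y)·(x−3).
Substituting into the budget: x* = 3 + 2/3·(I − 3·p_x − 12·p_y)/p_x, and y* = 12 + 1/3·(…)/p_y.
Discretionary income = 300 − 3·10.8 − 12·10.16 = 145.68; y* = 12 + 1/3·145.68/10.16 = 16.7795.
At I' = 900: y* = 36.4646. Change: 36.4646 − 16.7795 = 19.685.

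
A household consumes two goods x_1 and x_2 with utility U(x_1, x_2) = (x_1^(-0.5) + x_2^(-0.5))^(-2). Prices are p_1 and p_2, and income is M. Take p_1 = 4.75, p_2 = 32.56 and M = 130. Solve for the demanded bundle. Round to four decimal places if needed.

x_1* = 9.4387, x_2* = 2.6157

With the ratio pinned down, the budget gives x_1* = M/(p_1 + p_2·(x_2/x_1)) and x_2* = (x_2/x_1)·x_1*.
Numerically x_2/x_1 = 0.277123, so x_1* = 130/(4.75 + 32.56·0.277123) = 9.4387 and x_2* = 0.277123·9.4387 = 2.6157.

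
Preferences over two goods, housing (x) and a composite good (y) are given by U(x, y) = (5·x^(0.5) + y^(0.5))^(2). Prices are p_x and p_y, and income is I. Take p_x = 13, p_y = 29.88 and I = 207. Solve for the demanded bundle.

Numerically y/x = 0.007572, so x* = 207/(13 + 29.88·0.007572) = 15.6507 and y* = 0.007572·15.6507 = 0.1185.

x* = 15.6507, y* = 0.1185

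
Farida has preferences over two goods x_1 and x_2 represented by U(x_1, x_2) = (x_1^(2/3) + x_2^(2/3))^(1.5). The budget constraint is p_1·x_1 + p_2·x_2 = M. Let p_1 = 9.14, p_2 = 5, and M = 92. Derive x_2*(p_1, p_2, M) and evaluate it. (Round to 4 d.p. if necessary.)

x_2* = 14.1619

With the ratio pinned down, the budget gives x_1* = M/(p_1 + p_2·(x_2/x_1)) and x_2* = (x_2/x_1)·x_1*.
Numerically x_2/x_1 = 6.108416, so x_1* = 92/(9.14 + 5·6.108416) = 2.3184 and x_2* = 6.108416·2.3184 = 14.1619.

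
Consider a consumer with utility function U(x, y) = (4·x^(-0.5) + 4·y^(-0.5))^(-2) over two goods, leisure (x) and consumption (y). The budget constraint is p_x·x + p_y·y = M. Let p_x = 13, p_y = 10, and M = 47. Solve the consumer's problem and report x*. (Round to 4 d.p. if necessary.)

x* = 1.8867

MU_x ∝ 4·x^(-1.5), MU_y ∝ 4·y^(-1.5), so MRS = (y/x)^(1.5) = p_x/p_y.
Solve for the ratio: y/x = [p_x/p_y]^(2/3).
Substitute y = (y/x)·x into the budget: x* = M/(p_x + p_y·(y/x)).
Numerically y/x = 1.191138, so x* = 47/(13 + 10·1.191138) = 1.8867.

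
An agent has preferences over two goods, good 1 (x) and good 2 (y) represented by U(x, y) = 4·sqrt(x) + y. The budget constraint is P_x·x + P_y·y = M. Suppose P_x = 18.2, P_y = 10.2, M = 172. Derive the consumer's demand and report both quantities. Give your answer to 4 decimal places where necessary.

x* = 1.2564, y* = 14.621

Set MRS = P_x/P_y: 2·x^(−1/2) = P_x/P_y.
Solve: √x = 2·P_y/P_x, so x*(P_x,P_y) = (2·P_y/P_x)², and y* = (M − P_x·x*)/P_y.
Plugging in: x* = (2·10.2/18.2)² = 1.2564, y* = 14.621.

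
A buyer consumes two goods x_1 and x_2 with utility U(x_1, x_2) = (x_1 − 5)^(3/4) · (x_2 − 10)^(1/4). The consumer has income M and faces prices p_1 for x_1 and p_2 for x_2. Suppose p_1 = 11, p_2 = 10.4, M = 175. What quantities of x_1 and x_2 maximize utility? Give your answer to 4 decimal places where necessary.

Let x_1' = x_1−5, x_2' = x_2−10. MRS = 3·x_2'/x_1' = p_1/p_2.
Substituting into the budget: x_1* = 5 + 0.75·(M − 5·p_1 − 10·p_2)/p_1, and x_2* = 10 + 0.25·(…)/p_2.
Discretionary income = 175 − 5·11 − 10·10.4 = 16; x_1* = 5 + 0.75·16/11 = 6.0909; x_2* = 10 + 0.25·16/10.4 = 10.3846.

x_1* = 6.0909, x_2* = 10.3846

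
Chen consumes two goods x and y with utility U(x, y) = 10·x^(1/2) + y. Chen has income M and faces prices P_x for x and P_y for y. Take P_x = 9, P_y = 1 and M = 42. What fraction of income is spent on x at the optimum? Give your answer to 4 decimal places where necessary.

share on x = 0.0661

Utility is quasi-linear in y; the FOC for x is 5/√x = P_x/P_y.
Thus x* = (5·P_y/P_x)² — independent of M — with the rest of income spent on y.
Plugging in: x* = (5·1/9)² = 0.3086, y* = 39.2222.
Expenditure on x: 9·0.3086 = 2.7778; share = 0.0661.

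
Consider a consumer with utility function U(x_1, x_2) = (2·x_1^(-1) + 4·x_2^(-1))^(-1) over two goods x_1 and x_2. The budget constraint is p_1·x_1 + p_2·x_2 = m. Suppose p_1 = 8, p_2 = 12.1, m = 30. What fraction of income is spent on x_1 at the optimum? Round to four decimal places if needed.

share on x_1 = 0.3651

MRS = MU_x_1/MU_x_2 = (1/2)·(x_2/x_1)^(2). Set equal to p_1/p_2.
Hence x_2/x_1 = (2·p_1/p_2)^(1/(2)), i.e. raised to the 0.5 power.
With the ratio pinned down, the budget gives x_1* = m/(p_1 + p_2·(x_2/x_1)) and x_2* = (x_2/x_1)·x_1*.
Numerically x_2/x_1 = 1.149919, so x_1* = 30/(8 + 12.1·1.149919) = 1.369 and x_2* = 1.149919·1.369 = 1.5742.
Expenditure on x_1: 8·1.369 = 10.9519; share = 0.3651.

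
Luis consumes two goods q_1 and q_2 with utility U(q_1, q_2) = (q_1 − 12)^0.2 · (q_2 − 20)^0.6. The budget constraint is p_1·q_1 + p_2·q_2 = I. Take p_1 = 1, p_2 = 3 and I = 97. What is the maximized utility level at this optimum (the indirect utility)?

Discretionary income = 97 − 12·1 − 20·3 = 25; q_1* = 12 + 0.25·25/1 = 18.25; q_2* = 20 + 0.75·25/3 = 26.25.
Utility at the optimum: U(18.25, 26.25) = 4.3322.

V = 4.3322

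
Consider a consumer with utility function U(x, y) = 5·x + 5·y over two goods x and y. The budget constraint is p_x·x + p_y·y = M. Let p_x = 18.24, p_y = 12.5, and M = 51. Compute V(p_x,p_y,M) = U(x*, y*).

Perfect substitutes: compare marginal utility per dollar. 5/p_x vs 5/p_y → 0.2741 vs 0.4.
y gives more utility per dollar, so spend all income on y: y* = M/p_y, x* = 0.
Numerically: x* = 0, y* = 4.08.
Utility at the optimum: U(0, 4.08) = 20.4.

V = 20.4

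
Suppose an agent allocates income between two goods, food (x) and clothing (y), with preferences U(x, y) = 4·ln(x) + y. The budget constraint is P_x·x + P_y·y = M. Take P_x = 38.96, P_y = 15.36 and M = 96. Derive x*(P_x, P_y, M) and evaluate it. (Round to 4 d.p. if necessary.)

x* = 1.577

So x*(P_x,P_y) = 4·P_y/P_x, independent of income; and y* = (M − 4·P_y)/P_y.
At the given prices: x* = 4·15.36/38.96 = 1.577.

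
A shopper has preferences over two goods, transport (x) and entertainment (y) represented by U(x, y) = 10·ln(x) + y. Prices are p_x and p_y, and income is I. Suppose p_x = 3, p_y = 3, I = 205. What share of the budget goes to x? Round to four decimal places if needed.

So x*(p_x,p_y) = 10·p_y/p_x, independent of income; and y* = (I − 10·p_y)/p_y.
At the given prices: x* = 10·3/3 = 10, and y* = 58.3333.
Expenditure on x: 3·10 = 30; share = 0.1463.

share on x = 0.1463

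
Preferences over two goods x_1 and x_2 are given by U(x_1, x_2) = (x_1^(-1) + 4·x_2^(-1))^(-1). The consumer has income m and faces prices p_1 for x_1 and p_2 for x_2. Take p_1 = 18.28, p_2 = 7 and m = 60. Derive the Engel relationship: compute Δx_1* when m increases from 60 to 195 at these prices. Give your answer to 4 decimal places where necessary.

Δx_1* = 3.3004

Numerically x_2/x_1 = 3.231983, so x_1* = 60/(18.28 + 7·3.231983) = 1.4669.
At m' = 195: x_1* = 4.7673. Change: 4.7673 − 1.4669 = 3.3004.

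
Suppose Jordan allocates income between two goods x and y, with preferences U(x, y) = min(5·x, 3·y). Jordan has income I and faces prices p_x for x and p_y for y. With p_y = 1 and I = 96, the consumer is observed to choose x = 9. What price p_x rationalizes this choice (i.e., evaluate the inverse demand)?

p_x = 9

With perfect complements, no substitution: consume in ratio x:y = 3:5.
Budget: p_x·x + p_y·(5/3)·x = I, so (3·p_x + 5·p_y)·x = 3·I.
Demand: x*(p_x,p_y,I) = 3·I/(3·p_x + 5·p_y), y* = 5·I/(3·p_x + 5·p_y).
Set x* = 9 in the demand function and solve for p_x: p_x = 9.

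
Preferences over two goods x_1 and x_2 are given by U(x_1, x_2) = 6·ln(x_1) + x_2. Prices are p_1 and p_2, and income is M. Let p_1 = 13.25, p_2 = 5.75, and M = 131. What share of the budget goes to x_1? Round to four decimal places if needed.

So x_1*(p_1,p_2) = 6·p_2/p_1, independent of income; and x_2* = (M − 6·p_2)/p_2.
At the given prices: x_1* = 6·5.75/13.25 = 2.6038, and x_2* = 16.7826.
Expenditure on x_1: 13.25·2.6038 = 34.5; share = 0.2634.

share on x_1 = 0.2634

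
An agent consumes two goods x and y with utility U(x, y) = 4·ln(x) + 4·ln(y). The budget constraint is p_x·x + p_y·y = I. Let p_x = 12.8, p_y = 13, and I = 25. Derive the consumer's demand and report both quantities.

x* = 0.9766, y* = 0.9615

Tangency: MRS = y/x = p_x/p_y.
So 4·p_y·y = 4·p_x·x; combined with the budget, a share 0.5 of income goes to x.
Demand: x*(p_x,p_y,I) = 0.5·I/p_x and y* = 0.5·I/p_y.
At p_x=12.8, p_y=13, I=25: x* = 0.5·25/12.8 = 0.9766, y* = 0.9615.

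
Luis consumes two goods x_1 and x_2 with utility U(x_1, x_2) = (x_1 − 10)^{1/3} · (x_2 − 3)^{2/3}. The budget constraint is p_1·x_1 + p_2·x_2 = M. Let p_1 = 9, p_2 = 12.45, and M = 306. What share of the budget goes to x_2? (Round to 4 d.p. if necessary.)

share on x_2 = 0.5113

MRS = (1/2)·(x_2−3)/(x_1−10). Tangency with p_1/p_2 gives x_2−3 = 2·(p_1/p_2)·(x_1−10).
After buying the subsistence bundle (10, 3), a share 1/3 of the remaining income goes to x_1: x_1* = 10 + 1/3·(M − 10p_1 − 3p_2)/p_1.
Discretionary income = 306 − 10·9 − 3·12.45 = 178.65; x_1* = 10 + 1/3·178.65/9 = 16.6167; x_2* = 3 + 2/3·178.65/12.45 = 12.5663.
Expenditure on x_2: 12.45·12.5663 = 156.45; share = 0.5113.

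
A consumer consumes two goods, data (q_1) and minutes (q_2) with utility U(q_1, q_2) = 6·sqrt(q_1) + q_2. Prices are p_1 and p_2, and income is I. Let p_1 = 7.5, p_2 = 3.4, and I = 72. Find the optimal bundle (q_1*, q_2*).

Utility is quasi-linear in q_2; the FOC for q_1 is 3/√q_1 = p_1/p_2.
Thus q_1* = (3·p_2/p_1)² — independent of I — with the rest of income spent on q_2.
Plugging in: q_1* = (3·3.4/7.5)² = 1.8496, q_2* = 17.0965.

q_1* = 1.8496, q_2* = 17.0965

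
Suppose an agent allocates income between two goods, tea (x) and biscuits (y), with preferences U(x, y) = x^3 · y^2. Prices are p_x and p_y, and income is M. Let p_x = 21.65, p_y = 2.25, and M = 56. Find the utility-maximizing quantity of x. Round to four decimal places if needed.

x* = 1.552

Demand: x*(p_x,p_y,M) = 0.6·M/p_x and y* = 0.4·M/p_y.
At p_x=21.65, p_y=2.25, M=56: x* = 0.6·56/21.65 = 1.552.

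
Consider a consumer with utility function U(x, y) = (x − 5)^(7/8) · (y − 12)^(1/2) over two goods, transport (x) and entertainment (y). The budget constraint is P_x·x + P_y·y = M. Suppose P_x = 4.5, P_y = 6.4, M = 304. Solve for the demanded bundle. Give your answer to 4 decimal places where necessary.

Discretionary income = 304 − 5·4.5 − 12·6.4 = 204.7; x* = 5 + 7/11·204.7/4.5 = 33.9475; y* = 12 + 4/11·204.7/6.4 = 23.6307.

x* = 33.9475, y* = 23.6307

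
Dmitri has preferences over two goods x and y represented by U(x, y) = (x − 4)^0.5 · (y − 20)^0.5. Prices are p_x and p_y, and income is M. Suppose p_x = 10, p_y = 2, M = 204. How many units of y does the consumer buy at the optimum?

This is Cobb-Douglas in (x−4, y−20): tangency gives 0.5·p_y·(y−20) = 0.5·p_x·(x−4).
Substituting into the budget: x* = 4 + 0.5·(M − 4·p_x − 20·p_y)/p_x, and y* = 20 + 0.5·(…)/p_y.
Discretionary income = 204 − 4·10 − 20·2 = 124; y* = 20 + 0.5·124/2 = 51.

y* = 51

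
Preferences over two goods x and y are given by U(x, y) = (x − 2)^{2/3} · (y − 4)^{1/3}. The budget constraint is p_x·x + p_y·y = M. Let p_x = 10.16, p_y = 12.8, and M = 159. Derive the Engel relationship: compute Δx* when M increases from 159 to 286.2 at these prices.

MRS = 2·(y−4)/(x−2). Tangency with p_x/p_y gives y−4 = (1/2)·(p_x/p_y)·(x−2).
Substituting into the budget: x* = 2 + 2/3·(M − 2·p_x − 4·p_y)/p_x, and y* = 4 + 1/3·(…)/p_y.
Discretionary income = 159 − 2·10.16 − 4·12.8 = 87.48; x* = 2 + 2/3·87.48/10.16 = 7.7402.
At M' = 286.2: x* = 16.0866. Change: 16.0866 − 7.7402 = 8.3465.

Δx* = 8.3465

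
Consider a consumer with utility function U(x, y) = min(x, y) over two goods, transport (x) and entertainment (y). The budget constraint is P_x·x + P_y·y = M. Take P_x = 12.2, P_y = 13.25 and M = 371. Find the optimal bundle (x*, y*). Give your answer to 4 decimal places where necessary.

Leontief preferences: the optimum is at the kink where x/1 = y/1, i.e. y = x.
Budget: P_x·x + P_y·x = M, so (P_x + P_y)·x = M.
Demand: x*(P_x,P_y,M) = M/(P_x + P_y), y* = M/(P_x + P_y).
Here 12.2 + 13.25 = 25.45, giving x* = 14.5776 and y* = 14.5776.

x* = 14.5776, y* = 14.5776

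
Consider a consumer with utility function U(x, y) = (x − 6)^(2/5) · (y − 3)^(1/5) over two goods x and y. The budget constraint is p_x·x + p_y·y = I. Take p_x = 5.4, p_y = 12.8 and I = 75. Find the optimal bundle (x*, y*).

x* = 6.5185, y* = 3.1094

MRS = 2·(y−3)/(x−6). Tangency with p_x/p_y gives y−3 = (1/2)·(p_x/p_y)·(x−6).
Substituting into the budget: x* = 6 + 2/3·(I − 6·p_x − 3·p_y)/p_x, and y* = 3 + 1/3·(…)/p_y.
Discretionary income = 75 − 6·5.4 − 3·12.8 = 4.2; x* = 6 + 2/3·4.2/5.4 = 6.5185; y* = 3 + 1/3·4.2/12.8 = 3.1094.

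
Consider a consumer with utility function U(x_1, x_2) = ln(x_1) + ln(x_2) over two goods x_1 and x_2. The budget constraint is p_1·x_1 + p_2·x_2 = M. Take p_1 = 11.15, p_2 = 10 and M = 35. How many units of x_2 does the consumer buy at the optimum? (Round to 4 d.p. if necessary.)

The MRS is x_2/x_1. Set MRS = p_1/p_2.
So p_2·x_2 = p_1·x_1; combined with the budget, a share 0.5 of income goes to x_1.
Demand: x_1*(p_1,p_2,M) = 0.5·M/p_1 and x_2* = 0.5·M/p_2.
At p_1=11.15, p_2=10, M=35: x_2* = 0.5·35/10 = 1.75.

x_2* = 1.75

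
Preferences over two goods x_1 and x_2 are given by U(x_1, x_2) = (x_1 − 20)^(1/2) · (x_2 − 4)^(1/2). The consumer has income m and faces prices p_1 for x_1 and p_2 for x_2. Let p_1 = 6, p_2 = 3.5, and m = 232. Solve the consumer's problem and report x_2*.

Substituting into the budget: x_1* = 20 + 0.5·(m − 20·p_1 − 4·p_2)/p_1, and x_2* = 4 + 0.5·(…)/p_2.
Discretionary income = 232 − 20·6 − 4·3.5 = 98; x_2* = 4 + 0.5·98/3.5 = 18.

x_2* = 18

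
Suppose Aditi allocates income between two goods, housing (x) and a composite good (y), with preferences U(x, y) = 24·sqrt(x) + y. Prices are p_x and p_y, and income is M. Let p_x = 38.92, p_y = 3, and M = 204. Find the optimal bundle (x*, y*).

x* = 0.8556, y* = 56.9003

MU_x = 12/√x, MU_y = 1. Tangency: 12/√x = p_x/p_y.
Solve: √x = 12·p_y/p_x, so x*(p_x,p_y) = (12·p_y/p_x)², and y* = (M − p_x·x*)/p_y.
Plugging in: x* = (12·3/38.92)² = 0.8556, y* = 56.9003.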